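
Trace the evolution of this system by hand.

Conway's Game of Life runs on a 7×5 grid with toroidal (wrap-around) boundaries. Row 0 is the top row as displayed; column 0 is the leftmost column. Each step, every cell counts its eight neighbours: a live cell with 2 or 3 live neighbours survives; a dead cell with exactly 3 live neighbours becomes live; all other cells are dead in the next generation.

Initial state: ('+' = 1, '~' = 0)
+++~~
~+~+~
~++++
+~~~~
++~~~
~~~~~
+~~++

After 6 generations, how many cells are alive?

gen 0: +++~~
~+~+~
~++++
+~~~~
++~~~
~~~~~
+~~++
gen 1: ~~~~~
~~~~~
~+~++
~~~+~
++~~~
~+~~~
+~+++
gen 2: ~~~++
~~~~~
~~+++
~+~+~
+++~~
~~~+~
+++++
gen 3: ~+~~~
~~+~~
~~+++
~~~~~
++~++
~~~~~
++~~~
gen 4: +++~~
~++~~
~~++~
~+~~~
+~~~+
~~+~~
++~~~
gen 5: ~~~~~
+~~~~
~~~+~
+++++
++~~~
~~~~+
+~~~~
gen 6: ~~~~~
~~~~~
~~~+~
~~~+~
~~~~~
~+~~+
~~~~~

4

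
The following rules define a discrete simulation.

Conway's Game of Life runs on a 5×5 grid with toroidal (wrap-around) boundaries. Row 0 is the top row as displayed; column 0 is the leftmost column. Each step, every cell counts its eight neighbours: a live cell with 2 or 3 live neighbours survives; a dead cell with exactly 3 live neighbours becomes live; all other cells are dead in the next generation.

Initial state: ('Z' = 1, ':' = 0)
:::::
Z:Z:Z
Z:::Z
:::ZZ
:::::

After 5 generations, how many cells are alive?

step 0: :::::
Z:Z:Z
Z:::Z
:::ZZ
:::::
step 1: :::::
ZZ:ZZ
:Z:::
Z::ZZ
:::::
step 2: Z:::Z
ZZZ:Z
:Z:::
Z:::Z
::::Z
step 3: :::::
::ZZZ
::ZZ:
Z:::Z
:::Z:
step 4: ::Z:Z
::Z:Z
ZZZ::
::Z:Z
::::Z
step 5: Z:::Z
::Z:Z
Z:Z:Z
::Z:Z
Z:::Z

11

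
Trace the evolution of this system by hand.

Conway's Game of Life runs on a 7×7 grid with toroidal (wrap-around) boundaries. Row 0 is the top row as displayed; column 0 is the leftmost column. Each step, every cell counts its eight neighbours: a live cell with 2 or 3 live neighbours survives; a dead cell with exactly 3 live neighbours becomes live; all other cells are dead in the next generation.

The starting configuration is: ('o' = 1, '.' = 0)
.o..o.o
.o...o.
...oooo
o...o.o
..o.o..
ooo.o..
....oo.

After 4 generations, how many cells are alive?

gen 0: .o..o.o
.o...o.
...oooo
o...o.o
..o.o..
ooo.o..
....oo.
gen 1: o...o.o
..oo...
...o...
o.....o
..o.o.o
.oo.o..
..o.o.o
gen 2: ooo.o.o
..ooo..
..oo...
o..o.oo
..o...o
ooo.o..
..o.o.o
gen 3: o...o.o
o...oo.
.o...oo
oo.oooo
..o.o..
o.o...o
....o.o
gen 4: o..oo..
.o..o..
.ooo...
.o.o...
..o.o..
oo....o
.o.o...

17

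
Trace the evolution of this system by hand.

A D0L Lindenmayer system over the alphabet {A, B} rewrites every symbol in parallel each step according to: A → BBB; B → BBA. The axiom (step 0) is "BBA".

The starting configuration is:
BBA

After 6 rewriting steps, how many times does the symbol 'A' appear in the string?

547

k=0  BBA
k=1  BBABBABBB
k=2  BBABBABBBBBABBABBBBBABBABBA
k=3  BBABBABBBBBABBABBBBBABBABBABBABBABBBBBABBABBBBBABBABBABBABBABBBBBABBABBBBBABBABBB
k=4  BBABBABBBBBABBABBBBBABBABBABBABBABBBBBABBABBBBBABBABBABBAB…ABBABBABBABBBBBABBABBBBBABBABBABBABBABBBBBABBABBBBBABBABBA  (len 243)
k=5  BBABBABBBBBABBABBBBBABBABBABBABBABBBBBABBABBBBBABBABBABBAB…ABBABBABBABBBBBABBABBBBBABBABBABBABBABBBBBABBABBBBBABBABBB  (len 729)
k=6  BBABBABBBBBABBABBBBBABBABBABBABBABBBBBABBABBBBBABBABBABBAB…ABBABBABBABBBBBABBABBBBBABBABBABBABBABBBBBABBABBBBBABBABBA  (len 2187)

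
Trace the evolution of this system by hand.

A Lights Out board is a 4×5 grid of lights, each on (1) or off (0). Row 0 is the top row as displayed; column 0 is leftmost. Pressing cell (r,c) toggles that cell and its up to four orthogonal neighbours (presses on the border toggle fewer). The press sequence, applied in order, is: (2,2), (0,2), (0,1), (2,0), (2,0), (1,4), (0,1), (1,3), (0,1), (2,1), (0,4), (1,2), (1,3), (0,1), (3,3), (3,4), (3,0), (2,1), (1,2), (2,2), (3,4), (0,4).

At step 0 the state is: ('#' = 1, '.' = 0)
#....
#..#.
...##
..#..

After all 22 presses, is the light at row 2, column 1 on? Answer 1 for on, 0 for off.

0) #....
#..#.
...##
..#..
1) #....
#.##.
.##.#
.....
2) ####.
#..#.
.##.#
.....
3) ...#.
##.#.
.##.#
.....
4) ...#.
.#.#.
#.#.#
#....
5) ...#.
##.#.
.##.#
.....
6) ...##
##..#
.##..
.....
7) #####
#...#
.##..
.....
8) ###.#
#.##.
.###.
.....
9) ....#
####.
.###.
.....
10) ....#
#.##.
#..#.
.#...
11) ...#.
#.###
#..#.
.#...
12) ..##.
##..#
#.##.
.#...
13) ..#..
####.
#.#..
.#...
14) ##...
#.##.
#.#..
.#...
15) ##...
#.##.
#.##.
.####
16) ##...
#.##.
#.###
.##..
17) ##...
#.##.
..###
#.#..
18) ##...
####.
##.##
###..
19) ###..
#....
#####
###..
20) ###..
#.#..
#...#
##...
21) ###..
#.#..
#....
##.##
22) #####
#.#.#
#....
##.##

0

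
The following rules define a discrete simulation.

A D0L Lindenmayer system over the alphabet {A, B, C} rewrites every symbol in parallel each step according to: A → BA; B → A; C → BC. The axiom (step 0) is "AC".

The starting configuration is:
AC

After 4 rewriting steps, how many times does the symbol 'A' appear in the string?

9

t=0: AC
t=1: BABC
t=2: ABAABC
t=3: BAABABAABC
t=4: ABABAABAABABAABC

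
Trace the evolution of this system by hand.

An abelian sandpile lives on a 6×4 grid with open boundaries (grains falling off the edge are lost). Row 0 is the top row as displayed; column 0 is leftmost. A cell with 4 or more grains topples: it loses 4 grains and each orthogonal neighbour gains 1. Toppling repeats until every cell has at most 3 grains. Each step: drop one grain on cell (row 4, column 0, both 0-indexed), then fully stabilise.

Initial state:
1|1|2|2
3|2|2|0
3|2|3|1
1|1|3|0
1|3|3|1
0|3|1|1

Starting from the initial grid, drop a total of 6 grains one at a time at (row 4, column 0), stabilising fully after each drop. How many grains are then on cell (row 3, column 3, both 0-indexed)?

[0] 1|1|2|2
3|2|2|0
3|2|3|1
1|1|3|0
1|3|3|1
0|3|1|1
[1] 1|1|2|2
3|2|2|0
3|2|3|1
1|1|3|0
2|3|3|1
0|3|1|1
[2] 1|1|2|2
3|2|2|0
3|2|3|1
1|1|3|0
3|3|3|1
0|3|1|1
[3] 1|1|2|2
3|2|3|0
3|3|0|2
2|3|1|1
1|2|1|2
2|0|3|1
[4] 1|1|2|2
3|2|3|0
3|3|0|2
2|3|1|1
2|2|1|2
2|0|3|1
[5] 1|1|2|2
3|2|3|0
3|3|0|2
2|3|1|1
3|2|1|2
2|0|3|1
[6] 1|1|2|2
3|2|3|0
3|3|0|2
3|3|1|1
0|3|1|2
3|0|3|1

1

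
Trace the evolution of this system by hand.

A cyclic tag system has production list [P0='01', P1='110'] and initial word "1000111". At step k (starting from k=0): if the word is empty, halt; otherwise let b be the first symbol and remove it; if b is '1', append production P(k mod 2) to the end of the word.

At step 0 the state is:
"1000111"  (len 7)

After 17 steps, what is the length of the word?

k=0  "1000111"  (len 7)
k=1  "00011101"  (len 8)
k=2  "0011101"  (len 7)
k=3  "011101"  (len 6)
k=4  "11101"  (len 5)
k=5  "110101"  (len 6)
k=6  "10101110"  (len 8)
k=7  "010111001"  (len 9)
k=8  "10111001"  (len 8)
k=9  "011100101"  (len 9)
k=10  "11100101"  (len 8)
k=11  "110010101"  (len 9)
k=12  "10010101110"  (len 11)
k=13  "001010111001"  (len 12)
k=14  "01010111001"  (len 11)
k=15  "1010111001"  (len 10)
k=16  "010111001110"  (len 12)
k=17  "10111001110"  (len 11)

11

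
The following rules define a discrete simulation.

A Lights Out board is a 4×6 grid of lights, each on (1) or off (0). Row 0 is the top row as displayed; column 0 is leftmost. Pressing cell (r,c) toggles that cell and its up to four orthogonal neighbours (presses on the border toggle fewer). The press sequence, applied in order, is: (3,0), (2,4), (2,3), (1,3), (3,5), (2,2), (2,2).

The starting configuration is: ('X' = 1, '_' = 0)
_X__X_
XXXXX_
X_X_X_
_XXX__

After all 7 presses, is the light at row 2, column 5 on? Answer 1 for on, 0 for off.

0

[0] _X__X_
XXXXX_
X_X_X_
_XXX__
[1] _X__X_
XXXXX_
__X_X_
X_XX__
[2] _X__X_
XXXX__
__XX_X
X_XXX_
[3] _X__X_
XXX___
____XX
X_X_X_
[4] _X_XX_
XX_XX_
___XXX
X_X_X_
[5] _X_XX_
XX_XX_
___XX_
X_X__X
[6] _X_XX_
XXXXX_
_XX_X_
X____X
[7] _X_XX_
XX_XX_
___XX_
X_X__X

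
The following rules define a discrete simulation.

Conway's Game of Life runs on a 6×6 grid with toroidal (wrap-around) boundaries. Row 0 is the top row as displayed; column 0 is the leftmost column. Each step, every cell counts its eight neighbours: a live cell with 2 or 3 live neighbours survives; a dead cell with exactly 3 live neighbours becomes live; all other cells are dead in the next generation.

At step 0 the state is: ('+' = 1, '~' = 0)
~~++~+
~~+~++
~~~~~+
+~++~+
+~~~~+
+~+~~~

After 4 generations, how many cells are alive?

17

t=0: ~~++~+
~~+~++
~~~~~+
+~++~+
+~~~~+
+~+~~~
t=1: +~+~~+
+~+~~+
~++~~~
~+~~~~
~~+++~
+~+++~
t=2: ~~+~~~
~~++~+
~~+~~~
~+~~~~
~~~~++
+~~~~~
t=3: ~+++~~
~+++~~
~+++~~
~~~~~~
+~~~~+
~~~~~+
t=4: ++~++~
+~~~+~
~+~+~~
+++~~~
+~~~~+
~++~++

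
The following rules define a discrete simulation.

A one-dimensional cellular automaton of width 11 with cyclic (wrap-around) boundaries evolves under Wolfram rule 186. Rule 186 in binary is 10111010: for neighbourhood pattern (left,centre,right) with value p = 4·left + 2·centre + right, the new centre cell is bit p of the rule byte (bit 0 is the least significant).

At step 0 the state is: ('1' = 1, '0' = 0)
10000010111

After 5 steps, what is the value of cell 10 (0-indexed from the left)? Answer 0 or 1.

gen 0: 10000010111
gen 1: 01000101111
gen 2: 10101011110
gen 3: 01010111101
gen 4: 10101111010
gen 5: 01011110101

1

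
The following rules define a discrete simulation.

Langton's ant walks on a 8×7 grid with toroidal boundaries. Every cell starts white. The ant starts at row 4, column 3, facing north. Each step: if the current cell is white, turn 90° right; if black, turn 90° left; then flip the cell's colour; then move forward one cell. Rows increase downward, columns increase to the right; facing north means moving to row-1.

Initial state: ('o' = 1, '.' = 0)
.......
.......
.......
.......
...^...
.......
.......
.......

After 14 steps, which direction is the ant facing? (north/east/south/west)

step 0: .......
.......
.......
.......
...^...
.......
.......
.......
step 1: .......
.......
.......
.......
...o>..
.......
.......
.......
step 2: .......
.......
.......
.......
...oo..
....v..
.......
.......
step 3: .......
.......
.......
.......
...oo..
...<o..
.......
.......
step 4: .......
.......
.......
.......
...^o..
...oo..
.......
.......
step 5: .......
.......
.......
.......
..<.o..
...oo..
.......
.......
step 6: .......
.......
.......
..^....
..o.o..
...oo..
.......
.......
step 7: .......
.......
.......
..o>...
..o.o..
...oo..
.......
.......
step 8: .......
.......
.......
..oo...
..ovo..
...oo..
.......
.......
step 9: .......
.......
.......
..oo...
..<oo..
...oo..
.......
.......
step 10: .......
.......
.......
..oo...
...oo..
..voo..
.......
.......
step 11: .......
.......
.......
..oo...
...oo..
.<ooo..
.......
.......
step 12: .......
.......
.......
..oo...
.^.oo..
.oooo..
.......
.......
step 13: .......
.......
.......
..oo...
.o>oo..
.oooo..
.......
.......
step 14: .......
.......
.......
..oo...
.oooo..
.ovoo..
.......
.......

south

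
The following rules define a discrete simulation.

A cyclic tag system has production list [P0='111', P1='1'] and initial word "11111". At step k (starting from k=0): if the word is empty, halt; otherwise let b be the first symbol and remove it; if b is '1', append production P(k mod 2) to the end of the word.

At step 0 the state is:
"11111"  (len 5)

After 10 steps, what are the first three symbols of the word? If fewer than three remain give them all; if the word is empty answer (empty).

[0] "11111"  (len 5)
[1] "1111111"  (len 7)
[2] "1111111"  (len 7)
[3] "111111111"  (len 9)
[4] "111111111"  (len 9)
[5] "11111111111"  (len 11)
[6] "11111111111"  (len 11)
[7] "1111111111111"  (len 13)
[8] "1111111111111"  (len 13)
[9] "111111111111111"  (len 15)
[10] "111111111111111"  (len 15)

111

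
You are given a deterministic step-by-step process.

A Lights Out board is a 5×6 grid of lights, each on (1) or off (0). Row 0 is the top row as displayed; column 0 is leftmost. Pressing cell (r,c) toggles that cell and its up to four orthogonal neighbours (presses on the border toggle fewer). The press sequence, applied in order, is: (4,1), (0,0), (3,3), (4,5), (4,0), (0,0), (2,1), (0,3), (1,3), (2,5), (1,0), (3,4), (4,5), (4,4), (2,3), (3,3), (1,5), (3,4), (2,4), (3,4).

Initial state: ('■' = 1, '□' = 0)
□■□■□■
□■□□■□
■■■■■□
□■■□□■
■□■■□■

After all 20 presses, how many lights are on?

19

k=0  □■□■□■
□■□□■□
■■■■■□
□■■□□■
■□■■□■
k=1  □■□■□■
□■□□■□
■■■■■□
□□■□□■
□■□■□■
k=2  ■□□■□■
■■□□■□
■■■■■□
□□■□□■
□■□■□■
k=3  ■□□■□■
■■□□■□
■■■□■□
□□□■■■
□■□□□■
k=4  ■□□■□■
■■□□■□
■■■□■□
□□□■■□
□■□□■□
k=5  ■□□■□■
■■□□■□
■■■□■□
■□□■■□
■□□□■□
k=6  □■□■□■
□■□□■□
■■■□■□
■□□■■□
■□□□■□
k=7  □■□■□■
□□□□■□
□□□□■□
■■□■■□
■□□□■□
k=8  □■■□■■
□□□■■□
□□□□■□
■■□■■□
■□□□■□
k=9  □■■■■■
□□■□□□
□□□■■□
■■□■■□
■□□□■□
k=10  □■■■■■
□□■□□■
□□□■□■
■■□■■■
■□□□■□
k=11  ■■■■■■
■■■□□■
■□□■□■
■■□■■■
■□□□■□
k=12  ■■■■■■
■■■□□■
■□□■■■
■■□□□□
■□□□□□
k=13  ■■■■■■
■■■□□■
■□□■■■
■■□□□■
■□□□■■
k=14  ■■■■■■
■■■□□■
■□□■■■
■■□□■■
■□□■□□
k=15  ■■■■■■
■■■■□■
■□■□□■
■■□■■■
■□□■□□
k=16  ■■■■■■
■■■■□■
■□■■□■
■■■□□■
■□□□□□
k=17  ■■■■■□
■■■■■□
■□■■□□
■■■□□■
■□□□□□
k=18  ■■■■■□
■■■■■□
■□■■■□
■■■■■□
■□□□■□
k=19  ■■■■■□
■■■■□□
■□■□□■
■■■■□□
■□□□■□
k=20  ■■■■■□
■■■■□□
■□■□■■
■■■□■■
■□□□□□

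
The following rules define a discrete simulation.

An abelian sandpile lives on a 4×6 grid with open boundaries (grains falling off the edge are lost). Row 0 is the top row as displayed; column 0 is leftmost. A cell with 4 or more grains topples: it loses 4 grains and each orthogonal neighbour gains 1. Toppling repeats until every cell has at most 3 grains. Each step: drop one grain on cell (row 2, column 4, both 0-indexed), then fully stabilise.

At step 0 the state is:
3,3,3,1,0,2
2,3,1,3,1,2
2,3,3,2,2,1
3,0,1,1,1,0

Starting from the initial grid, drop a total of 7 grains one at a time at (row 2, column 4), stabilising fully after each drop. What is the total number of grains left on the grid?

step 0: 3,3,3,1,0,2
2,3,1,3,1,2
2,3,3,2,2,1
3,0,1,1,1,0
step 1: 3,3,3,1,0,2
2,3,1,3,1,2
2,3,3,2,3,1
3,0,1,1,1,0
step 2: 3,3,3,1,0,2
2,3,1,3,2,2
2,3,3,3,0,2
3,0,1,1,2,0
step 3: 3,3,3,1,0,2
2,3,1,3,2,2
2,3,3,3,1,2
3,0,1,1,2,0
step 4: 3,3,3,1,0,2
2,3,1,3,2,2
2,3,3,3,2,2
3,0,1,1,2,0
step 5: 3,3,3,1,0,2
2,3,1,3,2,2
2,3,3,3,3,2
3,0,1,1,2,0
step 6: 1,2,1,3,1,2
1,3,1,2,0,3
1,2,2,2,2,3
0,2,2,2,3,0
step 7: 1,2,1,3,1,2
1,3,1,2,0,3
1,2,2,2,3,3
0,2,2,2,3,0

42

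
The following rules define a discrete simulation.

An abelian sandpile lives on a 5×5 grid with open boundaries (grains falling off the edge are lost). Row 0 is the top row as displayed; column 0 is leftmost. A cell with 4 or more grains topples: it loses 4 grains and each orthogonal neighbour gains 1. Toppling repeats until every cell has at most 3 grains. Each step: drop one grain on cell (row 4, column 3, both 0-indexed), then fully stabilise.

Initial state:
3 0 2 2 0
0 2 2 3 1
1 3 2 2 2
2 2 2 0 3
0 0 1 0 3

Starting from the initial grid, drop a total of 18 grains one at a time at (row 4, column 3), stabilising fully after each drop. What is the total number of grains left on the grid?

45

k=0  3 0 2 2 0
0 2 2 3 1
1 3 2 2 2
2 2 2 0 3
0 0 1 0 3
k=1  3 0 2 2 0
0 2 2 3 1
1 3 2 2 2
2 2 2 0 3
0 0 1 1 3
k=2  3 0 2 2 0
0 2 2 3 1
1 3 2 2 2
2 2 2 0 3
0 0 1 2 3
k=3  3 0 2 2 0
0 2 2 3 1
1 3 2 2 2
2 2 2 0 3
0 0 1 3 3
k=4  3 0 2 2 0
0 2 2 3 1
1 3 2 2 3
2 2 2 2 0
0 0 2 1 1
k=5  3 0 2 2 0
0 2 2 3 1
1 3 2 2 3
2 2 2 2 0
0 0 2 2 1
k=6  3 0 2 2 0
0 2 2 3 1
1 3 2 2 3
2 2 2 2 0
0 0 2 3 1
k=7  3 0 2 2 0
0 2 2 3 1
1 3 2 2 3
2 2 2 3 0
0 0 3 0 2
k=8  3 0 2 2 0
0 2 2 3 1
1 3 2 2 3
2 2 2 3 0
0 0 3 1 2
k=9  3 0 2 2 0
0 2 2 3 1
1 3 2 2 3
2 2 2 3 0
0 0 3 2 2
k=10  3 0 2 2 0
0 2 2 3 1
1 3 2 2 3
2 2 2 3 0
0 0 3 3 2
k=11  3 0 2 2 0
0 2 2 3 1
1 3 3 3 3
2 3 0 1 1
0 1 1 2 3
k=12  3 0 2 2 0
0 2 2 3 1
1 3 3 3 3
2 3 0 1 1
0 1 1 3 3
k=13  3 0 2 2 0
0 2 2 3 1
1 3 3 3 3
2 3 0 2 2
0 1 2 1 0
k=14  3 0 2 2 0
0 2 2 3 1
1 3 3 3 3
2 3 0 2 2
0 1 2 2 0
k=15  3 0 2 2 0
0 2 2 3 1
1 3 3 3 3
2 3 0 2 2
0 1 2 3 0
k=16  3 0 2 2 0
0 2 2 3 1
1 3 3 3 3
2 3 0 3 2
0 1 3 0 1
k=17  3 0 2 2 0
0 2 2 3 1
1 3 3 3 3
2 3 0 3 2
0 1 3 1 1
k=18  3 0 2 2 0
0 2 2 3 1
1 3 3 3 3
2 3 0 3 2
0 1 3 2 1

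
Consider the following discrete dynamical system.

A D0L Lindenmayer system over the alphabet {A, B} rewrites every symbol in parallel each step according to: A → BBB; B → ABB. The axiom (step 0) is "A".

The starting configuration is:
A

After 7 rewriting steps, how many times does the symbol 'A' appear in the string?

[0] A
[1] BBB
[2] ABBABBABB
[3] BBBABBABBBBBABBABBBBBABBABB
[4] ABBABBABBBBBABBABBBBBABBABBABBABBABBBBBABBABBBBBABBABBABBABBABBBBBABBABBBBBABBABB
[5] BBBABBABBBBBABBABBBBBABBABBABBABBABBBBBABBABBBBBABBABBABBA…BABBABBABBABBBBBABBABBBBBABBABBABBABBABBBBBABBABBBBBABBABB  (len 243)
[6] ABBABBABBBBBABBABBBBBABBABBABBABBABBBBBABBABBBBBABBABBABBA…BABBABBABBABBBBBABBABBBBBABBABBABBABBABBBBBABBABBBBBABBABB  (len 729)
[7] BBBABBABBBBBABBABBBBBABBABBABBABBABBBBBABBABBBBBABBABBABBA…BABBABBABBABBBBBABBABBBBBABBABBABBABBABBBBBABBABBBBBABBABB  (len 2187)

546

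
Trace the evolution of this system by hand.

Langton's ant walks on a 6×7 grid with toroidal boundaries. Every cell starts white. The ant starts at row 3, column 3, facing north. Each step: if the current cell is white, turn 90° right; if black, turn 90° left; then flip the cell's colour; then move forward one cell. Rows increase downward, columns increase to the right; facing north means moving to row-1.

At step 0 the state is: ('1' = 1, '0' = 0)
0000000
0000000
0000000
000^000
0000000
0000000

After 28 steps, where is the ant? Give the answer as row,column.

5,1

t=0: 0000000
0000000
0000000
000^000
0000000
0000000
t=1: 0000000
0000000
0000000
0001>00
0000000
0000000
t=2: 0000000
0000000
0000000
0001100
0000v00
0000000
t=3: 0000000
0000000
0000000
0001100
000<100
0000000
t=4: 0000000
0000000
0000000
000^100
0001100
0000000
t=5: 0000000
0000000
0000000
00<0100
0001100
0000000
t=6: 0000000
0000000
00^0000
0010100
0001100
0000000
t=7: 0000000
0000000
001>000
0010100
0001100
0000000
t=8: 0000000
0000000
0011000
001v100
0001100
0000000
t=9: 0000000
0000000
0011000
00<1100
0001100
0000000
t=10: 0000000
0000000
0011000
0001100
00v1100
0000000
t=11: 0000000
0000000
0011000
0001100
0<11100
0000000
t=12: 0000000
0000000
0011000
0^01100
0111100
0000000
t=13: 0000000
0000000
0011000
01>1100
0111100
0000000
t=14: 0000000
0000000
0011000
0111100
01v1100
0000000
t=15: 0000000
0000000
0011000
0111100
010>100
0000000
t=16: 0000000
0000000
0011000
011^100
0100100
0000000
t=17: 0000000
0000000
0011000
01<0100
0100100
0000000
t=18: 0000000
0000000
0011000
0100100
01v0100
0000000
t=19: 0000000
0000000
0011000
0100100
0<10100
0000000
t=20: 0000000
0000000
0011000
0100100
0010100
0v00000
t=21: 0000000
0000000
0011000
0100100
0010100
<100000
t=22: 0000000
0000000
0011000
0100100
^010100
1100000
t=23: 0000000
0000000
0011000
0100100
1>10100
1100000
t=24: 0000000
0000000
0011000
0100100
1110100
1v00000
t=25: 0000000
0000000
0011000
0100100
1110100
10>0000
t=26: 00v0000
0000000
0011000
0100100
1110100
1010000
t=27: 0<10000
0000000
0011000
0100100
1110100
1010000
t=28: 0110000
0000000
0011000
0100100
1110100
1^10000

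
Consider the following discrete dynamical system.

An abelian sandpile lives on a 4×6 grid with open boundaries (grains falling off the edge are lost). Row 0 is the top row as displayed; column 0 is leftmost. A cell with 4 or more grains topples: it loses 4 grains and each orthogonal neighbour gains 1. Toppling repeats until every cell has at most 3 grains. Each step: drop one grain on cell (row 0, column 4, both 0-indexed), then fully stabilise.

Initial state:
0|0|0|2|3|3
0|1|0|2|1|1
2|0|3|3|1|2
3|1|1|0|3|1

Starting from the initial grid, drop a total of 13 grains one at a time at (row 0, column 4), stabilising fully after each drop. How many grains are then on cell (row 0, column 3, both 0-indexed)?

3

0) 0|0|0|2|3|3
0|1|0|2|1|1
2|0|3|3|1|2
3|1|1|0|3|1
1) 0|0|0|3|1|0
0|1|0|2|2|2
2|0|3|3|1|2
3|1|1|0|3|1
2) 0|0|0|3|2|0
0|1|0|2|2|2
2|0|3|3|1|2
3|1|1|0|3|1
3) 0|0|0|3|3|0
0|1|0|2|2|2
2|0|3|3|1|2
3|1|1|0|3|1
4) 0|0|1|0|1|1
0|1|0|3|3|2
2|0|3|3|1|2
3|1|1|0|3|1
5) 0|0|1|0|2|1
0|1|0|3|3|2
2|0|3|3|1|2
3|1|1|0|3|1
6) 0|0|1|0|3|1
0|1|0|3|3|2
2|0|3|3|1|2
3|1|1|0|3|1
7) 0|0|1|2|1|2
0|1|2|1|1|3
2|1|0|1|3|2
3|1|2|1|3|1
8) 0|0|1|2|2|2
0|1|2|1|1|3
2|1|0|1|3|2
3|1|2|1|3|1
9) 0|0|1|2|3|2
0|1|2|1|1|3
2|1|0|1|3|2
3|1|2|1|3|1
10) 0|0|1|3|0|3
0|1|2|1|2|3
2|1|0|1|3|2
3|1|2|1|3|1
11) 0|0|1|3|1|3
0|1|2|1|2|3
2|1|0|1|3|2
3|1|2|1|3|1
12) 0|0|1|3|2|3
0|1|2|1|2|3
2|1|0|1|3|2
3|1|2|1|3|1
13) 0|0|1|3|3|3
0|1|2|1|2|3
2|1|0|1|3|2
3|1|2|1|3|1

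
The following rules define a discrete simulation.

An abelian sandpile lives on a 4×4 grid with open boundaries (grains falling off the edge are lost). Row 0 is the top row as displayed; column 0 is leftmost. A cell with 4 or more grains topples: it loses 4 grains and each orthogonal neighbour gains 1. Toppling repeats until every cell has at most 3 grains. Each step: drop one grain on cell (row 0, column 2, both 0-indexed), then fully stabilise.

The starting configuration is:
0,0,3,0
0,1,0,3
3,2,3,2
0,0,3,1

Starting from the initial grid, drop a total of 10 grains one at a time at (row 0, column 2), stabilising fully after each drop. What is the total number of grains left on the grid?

0) 0,0,3,0
0,1,0,3
3,2,3,2
0,0,3,1
1) 0,1,0,1
0,1,1,3
3,2,3,2
0,0,3,1
2) 0,1,1,1
0,1,1,3
3,2,3,2
0,0,3,1
3) 0,1,2,1
0,1,1,3
3,2,3,2
0,0,3,1
4) 0,1,3,1
0,1,1,3
3,2,3,2
0,0,3,1
5) 0,2,0,2
0,1,2,3
3,2,3,2
0,0,3,1
6) 0,2,1,2
0,1,2,3
3,2,3,2
0,0,3,1
7) 0,2,2,2
0,1,2,3
3,2,3,2
0,0,3,1
8) 0,2,3,2
0,1,2,3
3,2,3,2
0,0,3,1
9) 0,3,0,3
0,1,3,3
3,2,3,2
0,0,3,1
10) 0,3,1,3
0,1,3,3
3,2,3,2
0,0,3,1

28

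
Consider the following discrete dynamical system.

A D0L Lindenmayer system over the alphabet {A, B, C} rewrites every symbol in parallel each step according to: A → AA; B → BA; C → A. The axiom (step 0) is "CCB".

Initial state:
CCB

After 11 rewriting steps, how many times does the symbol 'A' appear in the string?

4095

step 0: CCB
step 1: AABA
step 2: AAAABAAA
step 3: AAAAAAAABAAAAAAA
step 4: AAAAAAAAAAAAAAAABAAAAAAAAAAAAAAA
step 5: AAAAAAAAAAAAAAAAAAAAAAAAAAAAAAAABAAAAAAAAAAAAAAAAAAAAAAAAAAAAAAA
step 6: AAAAAAAAAAAAAAAAAAAAAAAAAAAAAAAAAAAAAAAAAAAAAAAAAAAAAAAAAA…AAAAAAAAAAAAAAAAAAAAAAAAAAAAAAAAAAAAAAAAAAAAAAAAAAAAAAAAAA  (len 128)
step 7: AAAAAAAAAAAAAAAAAAAAAAAAAAAAAAAAAAAAAAAAAAAAAAAAAAAAAAAAAA…AAAAAAAAAAAAAAAAAAAAAAAAAAAAAAAAAAAAAAAAAAAAAAAAAAAAAAAAAA  (len 256)
step 8: AAAAAAAAAAAAAAAAAAAAAAAAAAAAAAAAAAAAAAAAAAAAAAAAAAAAAAAAAA…AAAAAAAAAAAAAAAAAAAAAAAAAAAAAAAAAAAAAAAAAAAAAAAAAAAAAAAAAA  (len 512)
step 9: AAAAAAAAAAAAAAAAAAAAAAAAAAAAAAAAAAAAAAAAAAAAAAAAAAAAAAAAAA…AAAAAAAAAAAAAAAAAAAAAAAAAAAAAAAAAAAAAAAAAAAAAAAAAAAAAAAAAA  (len 1024)
step 10: AAAAAAAAAAAAAAAAAAAAAAAAAAAAAAAAAAAAAAAAAAAAAAAAAAAAAAAAAA…AAAAAAAAAAAAAAAAAAAAAAAAAAAAAAAAAAAAAAAAAAAAAAAAAAAAAAAAAA  (len 2048)
step 11: AAAAAAAAAAAAAAAAAAAAAAAAAAAAAAAAAAAAAAAAAAAAAAAAAAAAAAAAAA…AAAAAAAAAAAAAAAAAAAAAAAAAAAAAAAAAAAAAAAAAAAAAAAAAAAAAAAAAA  (len 4096)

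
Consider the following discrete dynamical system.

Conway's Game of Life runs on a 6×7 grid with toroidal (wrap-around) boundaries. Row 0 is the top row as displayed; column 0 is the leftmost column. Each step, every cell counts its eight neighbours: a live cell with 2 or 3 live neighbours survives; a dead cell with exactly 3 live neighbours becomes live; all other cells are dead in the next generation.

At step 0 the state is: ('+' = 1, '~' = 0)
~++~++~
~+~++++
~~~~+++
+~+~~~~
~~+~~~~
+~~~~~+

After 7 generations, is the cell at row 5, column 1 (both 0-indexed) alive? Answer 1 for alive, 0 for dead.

0) ~++~++~
~+~++++
~~~~+++
+~+~~~~
~~+~~~~
+~~~~~+
1) ~++~~~~
~+~~~~~
~++~~~~
~+~+~++
+~~~~~+
+~++~++
2) ~~~+~~+
+~~~~~~
~+~~~~~
~+~~~++
~~~+~~~
~~++~+~
3) ~~+++~+
+~~~~~~
~+~~~~+
+~+~~~~
~~~+~++
~~++~~~
4) ~++~+~~
++++~++
~+~~~~+
+++~~+~
~+~++~+
~~~~~~+
5) ~~~~+~~
~~~++++
~~~++~~
~~~+++~
~+~++~+
~+~~+~~
6) ~~~~~~~
~~~~~~~
~~+~~~+
~~~~~~~
+~~~~~~
+~+~+~~
7) ~~~~~~~
~~~~~~~
~~~~~~~
~~~~~~~
~+~~~~~
~+~~~~~

1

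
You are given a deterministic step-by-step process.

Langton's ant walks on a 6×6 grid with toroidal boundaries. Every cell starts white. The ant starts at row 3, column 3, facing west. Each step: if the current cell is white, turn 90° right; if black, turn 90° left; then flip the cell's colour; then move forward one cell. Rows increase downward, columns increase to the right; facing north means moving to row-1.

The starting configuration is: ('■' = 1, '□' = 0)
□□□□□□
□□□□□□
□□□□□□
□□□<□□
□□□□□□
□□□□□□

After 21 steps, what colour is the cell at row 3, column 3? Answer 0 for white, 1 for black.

0

step 0: □□□□□□
□□□□□□
□□□□□□
□□□<□□
□□□□□□
□□□□□□
step 1: □□□□□□
□□□□□□
□□□^□□
□□□■□□
□□□□□□
□□□□□□
step 2: □□□□□□
□□□□□□
□□□■>□
□□□■□□
□□□□□□
□□□□□□
step 3: □□□□□□
□□□□□□
□□□■■□
□□□■v□
□□□□□□
□□□□□□
step 4: □□□□□□
□□□□□□
□□□■■□
□□□<■□
□□□□□□
□□□□□□
step 5: □□□□□□
□□□□□□
□□□■■□
□□□□■□
□□□v□□
□□□□□□
step 6: □□□□□□
□□□□□□
□□□■■□
□□□□■□
□□<■□□
□□□□□□
step 7: □□□□□□
□□□□□□
□□□■■□
□□^□■□
□□■■□□
□□□□□□
step 8: □□□□□□
□□□□□□
□□□■■□
□□■>■□
□□■■□□
□□□□□□
step 9: □□□□□□
□□□□□□
□□□■■□
□□■■■□
□□■v□□
□□□□□□
step 10: □□□□□□
□□□□□□
□□□■■□
□□■■■□
□□■□>□
□□□□□□
step 11: □□□□□□
□□□□□□
□□□■■□
□□■■■□
□□■□■□
□□□□v□
step 12: □□□□□□
□□□□□□
□□□■■□
□□■■■□
□□■□■□
□□□<■□
step 13: □□□□□□
□□□□□□
□□□■■□
□□■■■□
□□■^■□
□□□■■□
step 14: □□□□□□
□□□□□□
□□□■■□
□□■■■□
□□■■>□
□□□■■□
step 15: □□□□□□
□□□□□□
□□□■■□
□□■■^□
□□■■□□
□□□■■□
step 16: □□□□□□
□□□□□□
□□□■■□
□□■<□□
□□■■□□
□□□■■□
step 17: □□□□□□
□□□□□□
□□□■■□
□□■□□□
□□■v□□
□□□■■□
step 18: □□□□□□
□□□□□□
□□□■■□
□□■□□□
□□■□>□
□□□■■□
step 19: □□□□□□
□□□□□□
□□□■■□
□□■□□□
□□■□■□
□□□■v□
step 20: □□□□□□
□□□□□□
□□□■■□
□□■□□□
□□■□■□
□□□■□>
step 21: □□□□□v
□□□□□□
□□□■■□
□□■□□□
□□■□■□
□□□■□■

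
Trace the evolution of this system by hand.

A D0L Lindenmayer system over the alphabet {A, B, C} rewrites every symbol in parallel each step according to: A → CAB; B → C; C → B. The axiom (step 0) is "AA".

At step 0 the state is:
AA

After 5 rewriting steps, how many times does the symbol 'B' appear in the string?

[0] AA
[1] CABCAB
[2] BCABCBCABC
[3] CBCABCBCBCABCB
[4] BCBCABCBCBCBCABCBC
[5] CBCBCABCBCBCBCBCABCBCB

10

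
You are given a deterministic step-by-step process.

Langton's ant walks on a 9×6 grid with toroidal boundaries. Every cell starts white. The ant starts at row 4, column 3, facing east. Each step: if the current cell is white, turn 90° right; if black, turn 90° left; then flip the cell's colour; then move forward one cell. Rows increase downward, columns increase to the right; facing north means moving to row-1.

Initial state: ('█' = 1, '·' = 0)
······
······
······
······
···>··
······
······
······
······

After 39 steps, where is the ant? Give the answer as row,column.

gen 0: ······
······
······
······
···>··
······
······
······
······
gen 1: ······
······
······
······
···█··
···v··
······
······
······
gen 2: ······
······
······
······
···█··
··<█··
······
······
······
gen 3: ······
······
······
······
··^█··
··██··
······
······
······
gen 4: ······
······
······
······
··█>··
··██··
······
······
······
gen 5: ······
······
······
···^··
··█···
··██··
······
······
······
gen 6: ······
······
······
···█>·
··█···
··██··
······
······
······
gen 7: ······
······
······
···██·
··█·v·
··██··
······
······
······
gen 8: ······
······
······
···██·
··█<█·
··██··
······
······
······
gen 9: ······
······
······
···^█·
··███·
··██··
······
······
······
gen 10: ······
······
······
··<·█·
··███·
··██··
······
······
······
gen 11: ······
······
··^···
··█·█·
··███·
··██··
······
······
······
gen 12: ······
······
··█>··
··█·█·
··███·
··██··
······
······
······
gen 13: ······
······
··██··
··█v█·
··███·
··██··
······
······
······
gen 14: ······
······
··██··
··<██·
··███·
··██··
······
······
······
gen 15: ······
······
··██··
···██·
··v██·
··██··
······
······
······
gen 16: ······
······
··██··
···██·
···>█·
··██··
······
······
······
gen 17: ······
······
··██··
···^█·
····█·
··██··
······
······
······
gen 18: ······
······
··██··
··<·█·
····█·
··██··
······
······
······
gen 19: ······
······
··^█··
··█·█·
····█·
··██··
······
······
······
gen 20: ······
······
·<·█··
··█·█·
····█·
··██··
······
······
······
gen 21: ······
·^····
·█·█··
··█·█·
····█·
··██··
······
······
······
gen 22: ······
·█>···
·█·█··
··█·█·
····█·
··██··
······
······
······
gen 23: ······
·██···
·█v█··
··█·█·
····█·
··██··
······
······
······
gen 24: ······
·██···
·<██··
··█·█·
····█·
··██··
······
······
······
gen 25: ······
·██···
··██··
·v█·█·
····█·
··██··
······
······
······
gen 26: ······
·██···
··██··
<██·█·
····█·
··██··
······
······
······
gen 27: ······
·██···
^·██··
███·█·
····█·
··██··
······
······
······
gen 28: ······
·██···
█>██··
███·█·
····█·
··██··
······
······
······
gen 29: ······
·██···
████··
█v█·█·
····█·
··██··
······
······
······
gen 30: ······
·██···
████··
█·>·█·
····█·
··██··
······
······
······
gen 31: ······
·██···
██^█··
█···█·
····█·
··██··
······
······
······
gen 32: ······
·██···
█<·█··
█···█·
····█·
··██··
······
······
······
gen 33: ······
·██···
█··█··
█v··█·
····█·
··██··
······
······
······
gen 34: ······
·██···
█··█··
<█··█·
····█·
··██··
······
······
······
gen 35: ······
·██···
█··█··
·█··█·
v···█·
··██··
······
······
······
gen 36: ······
·██···
█··█··
·█··█·
█···█<
··██··
······
······
······
gen 37: ······
·██···
█··█··
·█··█^
█···██
··██··
······
······
······
gen 38: ······
·██···
█··█··
>█··██
█···██
··██··
······
······
······
gen 39: ······
·██···
█··█··
██··██
v···██
··██··
······
······
······

4,0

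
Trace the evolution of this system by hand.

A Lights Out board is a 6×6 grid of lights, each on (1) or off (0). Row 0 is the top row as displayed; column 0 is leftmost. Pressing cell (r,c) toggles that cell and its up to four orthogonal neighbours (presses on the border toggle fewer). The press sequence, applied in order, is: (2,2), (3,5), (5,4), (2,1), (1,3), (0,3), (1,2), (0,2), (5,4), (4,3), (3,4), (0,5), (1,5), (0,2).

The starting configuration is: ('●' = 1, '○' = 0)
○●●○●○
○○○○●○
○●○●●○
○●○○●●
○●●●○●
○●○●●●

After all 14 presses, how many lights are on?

0) ○●●○●○
○○○○●○
○●○●●○
○●○○●●
○●●●○●
○●○●●●
1) ○●●○●○
○○●○●○
○○●○●○
○●●○●●
○●●●○●
○●○●●●
2) ○●●○●○
○○●○●○
○○●○●●
○●●○○○
○●●●○○
○●○●●●
3) ○●●○●○
○○●○●○
○○●○●●
○●●○○○
○●●●●○
○●○○○○
4) ○●●○●○
○●●○●○
●●○○●●
○○●○○○
○●●●●○
○●○○○○
5) ○●●●●○
○●○●○○
●●○●●●
○○●○○○
○●●●●○
○●○○○○
6) ○●○○○○
○●○○○○
●●○●●●
○○●○○○
○●●●●○
○●○○○○
7) ○●●○○○
○○●●○○
●●●●●●
○○●○○○
○●●●●○
○●○○○○
8) ○○○●○○
○○○●○○
●●●●●●
○○●○○○
○●●●●○
○●○○○○
9) ○○○●○○
○○○●○○
●●●●●●
○○●○○○
○●●●○○
○●○●●●
10) ○○○●○○
○○○●○○
●●●●●●
○○●●○○
○●○○●○
○●○○●●
11) ○○○●○○
○○○●○○
●●●●○●
○○●○●●
○●○○○○
○●○○●●
12) ○○○●●●
○○○●○●
●●●●○●
○○●○●●
○●○○○○
○●○○●●
13) ○○○●●○
○○○●●○
●●●●○○
○○●○●●
○●○○○○
○●○○●●
14) ○●●○●○
○○●●●○
●●●●○○
○○●○●●
○●○○○○
○●○○●●

17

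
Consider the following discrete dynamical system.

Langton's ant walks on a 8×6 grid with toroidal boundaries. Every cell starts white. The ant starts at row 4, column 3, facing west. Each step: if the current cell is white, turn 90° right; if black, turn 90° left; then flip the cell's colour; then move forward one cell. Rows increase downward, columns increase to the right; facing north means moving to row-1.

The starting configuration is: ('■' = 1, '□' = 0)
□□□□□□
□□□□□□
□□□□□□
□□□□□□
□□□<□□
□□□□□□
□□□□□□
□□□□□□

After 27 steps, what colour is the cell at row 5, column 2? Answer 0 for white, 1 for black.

1

0) □□□□□□
□□□□□□
□□□□□□
□□□□□□
□□□<□□
□□□□□□
□□□□□□
□□□□□□
1) □□□□□□
□□□□□□
□□□□□□
□□□^□□
□□□■□□
□□□□□□
□□□□□□
□□□□□□
2) □□□□□□
□□□□□□
□□□□□□
□□□■>□
□□□■□□
□□□□□□
□□□□□□
□□□□□□
3) □□□□□□
□□□□□□
□□□□□□
□□□■■□
□□□■v□
□□□□□□
□□□□□□
□□□□□□
4) □□□□□□
□□□□□□
□□□□□□
□□□■■□
□□□<■□
□□□□□□
□□□□□□
□□□□□□
5) □□□□□□
□□□□□□
□□□□□□
□□□■■□
□□□□■□
□□□v□□
□□□□□□
□□□□□□
6) □□□□□□
□□□□□□
□□□□□□
□□□■■□
□□□□■□
□□<■□□
□□□□□□
□□□□□□
7) □□□□□□
□□□□□□
□□□□□□
□□□■■□
□□^□■□
□□■■□□
□□□□□□
□□□□□□
8) □□□□□□
□□□□□□
□□□□□□
□□□■■□
□□■>■□
□□■■□□
□□□□□□
□□□□□□
9) □□□□□□
□□□□□□
□□□□□□
□□□■■□
□□■■■□
□□■v□□
□□□□□□
□□□□□□
10) □□□□□□
□□□□□□
□□□□□□
□□□■■□
□□■■■□
□□■□>□
□□□□□□
□□□□□□
11) □□□□□□
□□□□□□
□□□□□□
□□□■■□
□□■■■□
□□■□■□
□□□□v□
□□□□□□
12) □□□□□□
□□□□□□
□□□□□□
□□□■■□
□□■■■□
□□■□■□
□□□<■□
□□□□□□
13) □□□□□□
□□□□□□
□□□□□□
□□□■■□
□□■■■□
□□■^■□
□□□■■□
□□□□□□
14) □□□□□□
□□□□□□
□□□□□□
□□□■■□
□□■■■□
□□■■>□
□□□■■□
□□□□□□
15) □□□□□□
□□□□□□
□□□□□□
□□□■■□
□□■■^□
□□■■□□
□□□■■□
□□□□□□
16) □□□□□□
□□□□□□
□□□□□□
□□□■■□
□□■<□□
□□■■□□
□□□■■□
□□□□□□
17) □□□□□□
□□□□□□
□□□□□□
□□□■■□
□□■□□□
□□■v□□
□□□■■□
□□□□□□
18) □□□□□□
□□□□□□
□□□□□□
□□□■■□
□□■□□□
□□■□>□
□□□■■□
□□□□□□
19) □□□□□□
□□□□□□
□□□□□□
□□□■■□
□□■□□□
□□■□■□
□□□■v□
□□□□□□
20) □□□□□□
□□□□□□
□□□□□□
□□□■■□
□□■□□□
□□■□■□
□□□■□>
□□□□□□
21) □□□□□□
□□□□□□
□□□□□□
□□□■■□
□□■□□□
□□■□■□
□□□■□■
□□□□□v
22) □□□□□□
□□□□□□
□□□□□□
□□□■■□
□□■□□□
□□■□■□
□□□■□■
□□□□<■
23) □□□□□□
□□□□□□
□□□□□□
□□□■■□
□□■□□□
□□■□■□
□□□■^■
□□□□■■
24) □□□□□□
□□□□□□
□□□□□□
□□□■■□
□□■□□□
□□■□■□
□□□■■>
□□□□■■
25) □□□□□□
□□□□□□
□□□□□□
□□□■■□
□□■□□□
□□■□■^
□□□■■□
□□□□■■
26) □□□□□□
□□□□□□
□□□□□□
□□□■■□
□□■□□□
>□■□■■
□□□■■□
□□□□■■
27) □□□□□□
□□□□□□
□□□□□□
□□□■■□
□□■□□□
■□■□■■
v□□■■□
□□□□■■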